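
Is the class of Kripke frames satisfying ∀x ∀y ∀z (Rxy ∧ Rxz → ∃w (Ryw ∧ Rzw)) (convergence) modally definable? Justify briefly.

Yes: it is convergence, defined by the .2 schema ◇□r → □◇r.
Suppose ◇□r→□◇r is valid. Take Rxy, Rxz and set V(r)={w : Ryw}. Then □r at y so ◇□r at x, so □◇r at x, so ◇r at z, giving w with Rzw and Ryw.

Yes — defined by ◇□r → □◇r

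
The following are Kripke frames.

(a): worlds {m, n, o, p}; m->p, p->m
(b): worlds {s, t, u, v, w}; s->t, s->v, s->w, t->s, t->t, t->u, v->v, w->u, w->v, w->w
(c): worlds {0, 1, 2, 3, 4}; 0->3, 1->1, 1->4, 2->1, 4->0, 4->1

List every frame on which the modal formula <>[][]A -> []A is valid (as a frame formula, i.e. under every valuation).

(a)

The schema corresponds to a generalized confluence (Geach) condition: forall x forall y forall z ((xRy & xRz) -> exists w (y R^2 w & z = w)).
(a): ✓.
(b): fails — sRv, sRt but no w* with vR²w* and t=w*.
(c): fails — 0R3, 0R3 but no w with 3R²w and 3=w.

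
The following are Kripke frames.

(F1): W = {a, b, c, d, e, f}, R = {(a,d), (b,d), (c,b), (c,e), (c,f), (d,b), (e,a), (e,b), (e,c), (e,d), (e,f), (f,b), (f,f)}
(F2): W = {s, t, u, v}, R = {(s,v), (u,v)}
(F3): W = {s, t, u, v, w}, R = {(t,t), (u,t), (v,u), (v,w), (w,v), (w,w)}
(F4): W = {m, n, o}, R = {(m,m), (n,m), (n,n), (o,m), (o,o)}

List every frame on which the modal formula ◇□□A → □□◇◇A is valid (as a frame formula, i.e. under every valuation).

The schema corresponds to a generalized confluence (Geach) condition: ∀x ∀y ∀z ((xRy ∧ xR²z) → ∃w (yR²w ∧ zR²w)).
(F1): fails — aRd, aR²b but no w with dR²w and bR²w.
(F2): ✓.
(F3): fails — vRu, vR²w but no w* with uR²w* and wR²w*.
(F4): ✓.
Valid on: (F2), (F4).

(F2), (F4)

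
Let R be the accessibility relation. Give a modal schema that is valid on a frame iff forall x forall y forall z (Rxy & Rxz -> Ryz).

◇ψ → □◇ψ

A defining formula is ◇ψ → □◇ψ (the 5 axiom).
Suppose ◇ψ→□◇ψ is valid. Take Rxy, Rxz and set V(ψ)={y}. Then ◇ψ at x, so □◇ψ at x, so ◇ψ at z, so some w with Rzw has ψ; w=y, i.e. Rzy. By symmetry of the argument, Ryz.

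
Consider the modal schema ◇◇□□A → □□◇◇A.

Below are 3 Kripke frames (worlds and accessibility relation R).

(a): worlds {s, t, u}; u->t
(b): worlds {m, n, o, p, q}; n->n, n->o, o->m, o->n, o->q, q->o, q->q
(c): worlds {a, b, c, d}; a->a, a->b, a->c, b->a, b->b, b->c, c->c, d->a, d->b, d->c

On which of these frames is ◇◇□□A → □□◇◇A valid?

The schema corresponds to a generalized confluence (Geach) condition: ∀x ∀y ∀z ((xR²y ∧ xR²z) → ∃w (yR²w ∧ zR²w)).
(a): ✓.
(b): fails — nR²m, nR²m but no w with mR²w and mR²w.
(c): ✓.
Valid on: (a), (c).

(a), (c)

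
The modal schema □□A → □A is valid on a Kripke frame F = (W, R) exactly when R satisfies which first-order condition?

Suppose □□A→□A is valid. Take Rxy and set V(A)={w : xR²w}. Then □□A at x, so □A at x, so A at y, i.e. ∃z(Rxz∧Rzy).
Conversely, any frame satisfying ∀x ∀y (Rxy → ∃z (Rxz ∧ Rzy)) validates the schema.
So the correspondent is density.

density: ∀x ∀y (Rxy → ∃z (Rxz ∧ Rzy))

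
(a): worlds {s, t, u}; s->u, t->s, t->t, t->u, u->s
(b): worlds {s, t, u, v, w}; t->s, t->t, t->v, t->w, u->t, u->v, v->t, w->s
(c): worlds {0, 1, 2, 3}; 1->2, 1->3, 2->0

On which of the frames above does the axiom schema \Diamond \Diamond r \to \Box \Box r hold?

(c)

The schema corresponds to a generalized confluence (Geach) condition: \forall x \forall y \forall z ((x R^2 y \wedge x R^2 z) \to \exists w (y = w \wedge z = w)).
(a): fails — tR²s, tR²t but s ≠ t.
(b): fails — tR²s, tR²t but s ≠ t.
(c): holds.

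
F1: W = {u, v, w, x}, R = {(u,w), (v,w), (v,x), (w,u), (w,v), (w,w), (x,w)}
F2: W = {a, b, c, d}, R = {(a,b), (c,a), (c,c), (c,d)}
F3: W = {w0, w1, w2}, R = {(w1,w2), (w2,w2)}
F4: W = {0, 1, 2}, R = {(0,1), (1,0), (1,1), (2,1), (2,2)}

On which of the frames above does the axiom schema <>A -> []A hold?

F3

The schema corresponds to partial functionality: forall x forall y forall z (Rxy & Rxz -> y = z).
F1: fails — v sees both w and x.
F2: fails — c sees both a and c.
F3: satisfies the condition.
F4: fails — 1 sees both 0 and 1.
Valid on: F3.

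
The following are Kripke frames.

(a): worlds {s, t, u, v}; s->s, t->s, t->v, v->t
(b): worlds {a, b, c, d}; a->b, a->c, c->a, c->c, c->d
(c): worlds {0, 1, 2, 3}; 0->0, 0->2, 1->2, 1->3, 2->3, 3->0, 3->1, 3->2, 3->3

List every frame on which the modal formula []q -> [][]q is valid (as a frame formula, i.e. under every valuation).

This is the axiom for transitivity; its first-order frame correspondent is forall x forall y forall z (Rxy & Ryz -> Rxz).
(a): fails — Rvt and Rts but not Rvs.
(b): fails — Rac and Rcd but not Rad.
(c): fails — R02 and R23 but not R03.

none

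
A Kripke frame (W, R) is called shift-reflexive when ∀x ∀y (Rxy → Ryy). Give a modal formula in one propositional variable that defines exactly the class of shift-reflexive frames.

□(□q → q)

A defining formula is □(□q → q) (the T□ axiom).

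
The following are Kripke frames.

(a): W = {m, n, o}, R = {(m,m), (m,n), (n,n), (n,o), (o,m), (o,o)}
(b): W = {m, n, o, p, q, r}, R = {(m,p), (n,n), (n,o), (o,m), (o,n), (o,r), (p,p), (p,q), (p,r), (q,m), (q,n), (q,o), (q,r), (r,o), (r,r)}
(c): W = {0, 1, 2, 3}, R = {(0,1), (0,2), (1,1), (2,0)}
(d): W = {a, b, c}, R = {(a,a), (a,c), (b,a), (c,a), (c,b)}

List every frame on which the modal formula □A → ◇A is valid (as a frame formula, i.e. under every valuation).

(a), (b), (d)

This is the axiom for seriality; its first-order frame correspondent is ∀x ∃y Rxy.
(a): condition met.
(b): condition met.
(c): fails — world 3 has no successor.
(d): condition met.
Valid on: (a), (b), (d).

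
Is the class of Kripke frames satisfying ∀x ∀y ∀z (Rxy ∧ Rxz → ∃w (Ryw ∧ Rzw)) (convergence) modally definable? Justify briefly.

Yes: it is convergence, defined by the .2 schema ◇□q → □◇q.
Suppose ◇□q→□◇q is valid. Take Rxy, Rxz and set V(q)={w : Ryw}. Then □q at y so ◇□q at x, so □◇q at x, so ◇q at z, giving w with Rzw and Ryw.

Definable; ◇□q → □◇q defines it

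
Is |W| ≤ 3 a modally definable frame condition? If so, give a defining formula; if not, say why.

Not modally definable

If a class were modally definable it would be closed under disjoint unions (Goldblatt–Thomason).
Any modal formula valid on each of 4 disjoint one-world frames is valid on their disjoint union (validity is preserved under disjoint unions). Each one-world frame has |W|=1≤3, but the union has |W|=4.
So no modal formula (or set of formulas) defines exactly the |W|≤3 frames.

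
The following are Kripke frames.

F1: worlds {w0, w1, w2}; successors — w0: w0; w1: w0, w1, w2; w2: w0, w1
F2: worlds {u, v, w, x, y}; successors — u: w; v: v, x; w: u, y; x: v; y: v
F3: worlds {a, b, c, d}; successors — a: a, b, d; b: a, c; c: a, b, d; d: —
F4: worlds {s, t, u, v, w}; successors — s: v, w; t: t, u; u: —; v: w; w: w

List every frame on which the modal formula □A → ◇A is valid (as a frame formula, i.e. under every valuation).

The schema corresponds to seriality: ∀x ∃y Rxy.
F1: ✓.
F2: ✓.
F3: fails — world d has no successor.
F4: fails — world u has no successor.

F1, F2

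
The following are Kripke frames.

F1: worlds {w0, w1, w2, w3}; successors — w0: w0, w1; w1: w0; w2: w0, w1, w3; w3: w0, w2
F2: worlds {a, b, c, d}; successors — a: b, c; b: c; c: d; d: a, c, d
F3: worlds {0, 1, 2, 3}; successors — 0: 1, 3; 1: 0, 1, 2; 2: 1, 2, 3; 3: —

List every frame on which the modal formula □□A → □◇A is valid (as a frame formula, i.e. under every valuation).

F1, F2

Frame correspondent (Sahlqvist): ∀x ∀z (xRz → ∃w (xR²w ∧ zRw)) — i.e. a generalized confluence (Geach) condition.
F1: ✓.
F2: ✓.
F3: fails — 0R3 but no w with 0R²w and 3Rw.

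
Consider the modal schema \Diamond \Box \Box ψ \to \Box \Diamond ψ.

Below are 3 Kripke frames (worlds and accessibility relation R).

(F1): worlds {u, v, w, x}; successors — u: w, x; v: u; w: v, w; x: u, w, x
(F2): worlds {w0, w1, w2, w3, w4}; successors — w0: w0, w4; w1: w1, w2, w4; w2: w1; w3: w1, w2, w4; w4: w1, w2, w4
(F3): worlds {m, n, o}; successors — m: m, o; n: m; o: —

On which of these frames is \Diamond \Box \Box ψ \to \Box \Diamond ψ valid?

(F2)

The schema corresponds to a generalized confluence (Geach) condition: \forall x \forall y \forall z ((xRy \wedge xRz) \to \exists w (y R^2 w \wedge zRw)).
(F1): fails — wRv, wRv but no t with vR²t and vRt.
(F2): holds.
(F3): fails — mRm, mRo but no w with mR²w and oRw.
Valid on: (F2).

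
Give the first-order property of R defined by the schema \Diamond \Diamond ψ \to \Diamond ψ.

This is a Sahlqvist (Geach-type) schema ◇^2□^0ψ → □^0◇^1ψ.
Minimal-valuation argument: fix x; take any y with xR^2y and any z with xR^0z. Set V(ψ) to the set of worlds R-reachable from y in exactly 0 steps. Then □^0ψ holds at y, so the antecedent holds at x; validity forces ◇^1ψ at z, giving a w with zR^1w and yR^0w.
First-order correspondent: \forall x \forall y (x R^2 y \to \exists w (y = w \wedge xRw)).

\forall x \forall y (x R^2 y \to \exists w (y = w \wedge xRw))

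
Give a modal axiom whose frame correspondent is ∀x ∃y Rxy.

This is seriality; the standard corresponding axiom is D: □r → ◇r.
Suppose □r→◇r is valid. At any x set V(r)=W. Then □r at x, so ◇r at x, so x has a successor.

□r → ◇r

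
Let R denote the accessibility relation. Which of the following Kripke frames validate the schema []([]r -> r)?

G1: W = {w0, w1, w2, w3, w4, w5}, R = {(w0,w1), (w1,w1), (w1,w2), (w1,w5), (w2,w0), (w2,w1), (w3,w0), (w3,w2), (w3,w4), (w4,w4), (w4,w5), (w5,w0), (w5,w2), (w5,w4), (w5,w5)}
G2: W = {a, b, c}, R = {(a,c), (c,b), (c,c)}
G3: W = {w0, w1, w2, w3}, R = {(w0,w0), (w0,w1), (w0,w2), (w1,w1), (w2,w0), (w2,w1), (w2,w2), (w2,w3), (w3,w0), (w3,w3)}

The schema corresponds to shift-reflexivity: forall x forall y (Rxy -> Ryy).
G1: fails — Rw1w2 but not Rw2w2.
G2: fails — Rcb but not Rbb.
G3: satisfies the condition.
Valid on: G3.

G3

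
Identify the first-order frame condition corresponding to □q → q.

Suppose □q→q is valid. At any x set V(q)={w : Rxw}. Then □q holds at x, so q holds at x, i.e. Rxx.

reflexivity: ∀x Rxx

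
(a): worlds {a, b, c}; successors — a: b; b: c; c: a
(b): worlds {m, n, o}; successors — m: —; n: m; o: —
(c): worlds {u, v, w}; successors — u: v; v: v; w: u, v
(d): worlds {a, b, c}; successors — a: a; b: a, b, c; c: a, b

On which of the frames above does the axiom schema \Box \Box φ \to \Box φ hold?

(d)

This is the axiom for density; its first-order frame correspondent is \forall x \forall y (Rxy \to \exists z (Rxz \wedge Rzy)).
(a): fails — Rca but no z with Rcz and Rza.
(b): fails — Rnm but no z with Rnz and Rzm.
(c): fails — Rwu but no z with Rwz and Rzu.
(d): satisfies the condition.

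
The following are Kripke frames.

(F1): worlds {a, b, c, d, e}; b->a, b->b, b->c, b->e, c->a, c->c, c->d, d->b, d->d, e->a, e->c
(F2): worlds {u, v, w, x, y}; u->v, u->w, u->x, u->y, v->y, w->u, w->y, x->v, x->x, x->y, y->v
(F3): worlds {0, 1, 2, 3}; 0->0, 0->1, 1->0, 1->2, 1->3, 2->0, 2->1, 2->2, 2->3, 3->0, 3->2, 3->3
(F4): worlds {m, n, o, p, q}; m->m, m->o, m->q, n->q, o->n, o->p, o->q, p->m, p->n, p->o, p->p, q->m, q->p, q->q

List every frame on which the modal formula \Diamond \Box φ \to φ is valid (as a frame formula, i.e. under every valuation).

none

The schema corresponds to symmetry: \forall x \forall y (Rxy \to Ryx).
(F1): fails — Rbc but not Rcb.
(F2): fails — Ruv but not Rvu.
(F3): fails — R20 but not R02.
(F4): fails — Ron but not Rno.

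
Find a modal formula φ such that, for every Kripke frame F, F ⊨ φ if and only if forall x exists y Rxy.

The condition is seriality. The D schema □r → ◇r defines it.
Suppose □r→◇r is valid. At any x set V(r)=W. Then □r at x, so ◇r at x, so x has a successor.

□r → ◇r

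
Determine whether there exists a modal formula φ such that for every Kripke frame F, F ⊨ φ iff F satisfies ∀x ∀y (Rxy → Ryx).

Yes, by q → □◇q

This is a Sahlqvist condition; the B axiom q → □◇q defines it.
Suppose q→□◇q is valid. Take Rxy and set V(q)={x}. Then q at x, so □◇q at x, so ◇q at y, so some z with Ryz has q; z=x, i.e. Ryx.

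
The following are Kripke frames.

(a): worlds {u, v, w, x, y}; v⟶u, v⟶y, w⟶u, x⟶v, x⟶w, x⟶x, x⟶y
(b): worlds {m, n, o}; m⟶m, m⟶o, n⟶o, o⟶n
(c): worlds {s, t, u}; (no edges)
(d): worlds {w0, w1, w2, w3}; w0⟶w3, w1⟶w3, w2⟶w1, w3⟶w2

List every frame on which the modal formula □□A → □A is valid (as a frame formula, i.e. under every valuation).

(c)

Frame correspondent (Sahlqvist): ∀x ∀y (Rxy → ∃z (Rxz ∧ Rzy)) — i.e. density.
(a): fails — Rwu but no z with Rwz and Rzu.
(b): fails — Rno but no z with Rnz and Rzo.
(c): holds.
(d): fails — Rw3w2 but no z with Rw3z and Rzw2.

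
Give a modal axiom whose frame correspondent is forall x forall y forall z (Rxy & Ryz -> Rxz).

This is transitivity; the standard corresponding axiom is 4: □q → □□q.
Suppose □q→□□q is valid. Take Rxy, Ryz and set V(q)={w : Rxw}. Then □q at x, so □□q at x, so □q at y, so q at z, i.e. Rxz.

□q → □□q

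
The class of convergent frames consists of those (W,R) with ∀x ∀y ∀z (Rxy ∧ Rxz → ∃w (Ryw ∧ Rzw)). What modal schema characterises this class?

The condition is convergence. The .2 schema ◇□ψ → □◇ψ defines it.
Suppose ◇□ψ→□◇ψ is valid. Take Rxy, Rxz and set V(ψ)={w : Ryw}. Then □ψ at y so ◇□ψ at x, so □◇ψ at x, so ◇ψ at z, giving w with Rzw and Ryw.

◇□ψ → □◇ψ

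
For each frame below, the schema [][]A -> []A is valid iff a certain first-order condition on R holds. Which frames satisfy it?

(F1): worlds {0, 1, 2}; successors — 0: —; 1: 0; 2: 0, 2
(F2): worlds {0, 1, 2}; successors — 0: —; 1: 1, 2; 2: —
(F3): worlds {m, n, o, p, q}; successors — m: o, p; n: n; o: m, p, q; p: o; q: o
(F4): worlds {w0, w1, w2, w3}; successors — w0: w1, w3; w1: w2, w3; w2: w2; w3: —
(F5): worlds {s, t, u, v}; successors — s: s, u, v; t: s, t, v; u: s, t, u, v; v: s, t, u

(F2), (F5)

Frame correspondent (Sahlqvist): forall x forall y (Rxy -> exists z (Rxz & Rzy)) — i.e. density.
(F1): fails — R10 but no z with R1z and Rz0.
(F2): satisfies the condition.
(F3): fails — Rom but no z with Roz and Rzm.
(F4): fails — Rw1w3 but no z with Rw1z and Rzw3.
(F5): satisfies the condition.
Valid on: (F2), (F5).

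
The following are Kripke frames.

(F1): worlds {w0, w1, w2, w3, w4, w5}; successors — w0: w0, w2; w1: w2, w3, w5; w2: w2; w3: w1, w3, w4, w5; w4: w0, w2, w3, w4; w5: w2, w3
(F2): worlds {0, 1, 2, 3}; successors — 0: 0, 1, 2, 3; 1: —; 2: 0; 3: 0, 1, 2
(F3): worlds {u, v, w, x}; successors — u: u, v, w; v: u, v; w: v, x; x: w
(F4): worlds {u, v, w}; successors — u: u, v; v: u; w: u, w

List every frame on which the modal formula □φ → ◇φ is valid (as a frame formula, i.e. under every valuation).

(F1), (F3), (F4)

Frame correspondent (Sahlqvist): ∀x ∃y Rxy — i.e. seriality.
(F1): satisfies the condition.
(F2): fails — world 1 has no successor.
(F3): satisfies the condition.
(F4): satisfies the condition.
Valid on: (F1), (F3), (F4).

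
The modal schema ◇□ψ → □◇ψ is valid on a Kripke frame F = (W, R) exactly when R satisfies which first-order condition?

Suppose ◇□ψ→□◇ψ is valid. Take Rxy, Rxz and set V(ψ)={w : Ryw}. Then □ψ at y so ◇□ψ at x, so □◇ψ at x, so ◇ψ at z, giving w with Rzw and Ryw.

convergence: ∀x ∀y ∀z (Rxy ∧ Rxz → ∃w (Ryw ∧ Rzw))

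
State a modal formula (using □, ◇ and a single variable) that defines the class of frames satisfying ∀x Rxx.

□r → r

The condition is reflexivity. The T schema □r → r defines it.
Suppose □r→r is valid. At any x set V(r)={w : Rxw}. Then □r holds at x, so r holds at x, i.e. Rxx.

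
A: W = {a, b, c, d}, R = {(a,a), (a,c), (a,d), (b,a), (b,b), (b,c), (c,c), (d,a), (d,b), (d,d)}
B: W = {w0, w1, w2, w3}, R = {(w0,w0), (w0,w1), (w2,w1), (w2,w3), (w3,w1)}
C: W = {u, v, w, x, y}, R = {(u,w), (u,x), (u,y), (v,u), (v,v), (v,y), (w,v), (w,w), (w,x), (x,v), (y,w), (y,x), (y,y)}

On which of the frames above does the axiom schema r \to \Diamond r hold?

This is the axiom for reflexivity; its first-order frame correspondent is \forall x Rxx.
A: ✓.
B: fails — world w1 does not see itself.
C: fails — world u does not see itself.

A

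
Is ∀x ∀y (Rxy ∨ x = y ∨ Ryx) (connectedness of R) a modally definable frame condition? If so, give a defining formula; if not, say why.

Any modally definable frame class is closed under disjoint unions.
Take 4 disjoint single-world reflexive frames: each is trivially connected, but their disjoint union has 4 worlds with no edge between distinct components, so it is not connected.
Hence connectedness of R is not modally definable.

Not modally definable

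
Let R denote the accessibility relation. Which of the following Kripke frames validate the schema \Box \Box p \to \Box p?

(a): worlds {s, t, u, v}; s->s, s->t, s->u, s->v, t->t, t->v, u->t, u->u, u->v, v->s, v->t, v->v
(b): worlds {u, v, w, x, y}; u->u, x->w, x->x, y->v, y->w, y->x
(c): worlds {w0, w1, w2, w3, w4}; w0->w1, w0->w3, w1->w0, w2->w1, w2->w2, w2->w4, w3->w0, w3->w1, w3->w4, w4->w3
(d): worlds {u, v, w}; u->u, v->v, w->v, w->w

(a), (d)

This is the axiom for density; its first-order frame correspondent is \forall x \forall y (Rxy \to \exists z (Rxz \wedge Rzy)).
(a): satisfies the condition.
(b): fails — Ryv but no z with Ryz and Rzv.
(c): fails — Rw1w0 but no z with Rw1z and Rzw0.
(d): satisfies the condition.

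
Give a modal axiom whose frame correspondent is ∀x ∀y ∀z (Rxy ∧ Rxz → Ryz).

A defining formula is ◇q → □◇q (the 5 axiom).
Suppose ◇q→□◇q is valid. Take Rxy, Rxz and set V(q)={y}. Then ◇q at x, so □◇q at x, so ◇q at z, so some w with Rzw has q; w=y, i.e. Rzy. By symmetry of the argument, Ryz.

◇q → □◇q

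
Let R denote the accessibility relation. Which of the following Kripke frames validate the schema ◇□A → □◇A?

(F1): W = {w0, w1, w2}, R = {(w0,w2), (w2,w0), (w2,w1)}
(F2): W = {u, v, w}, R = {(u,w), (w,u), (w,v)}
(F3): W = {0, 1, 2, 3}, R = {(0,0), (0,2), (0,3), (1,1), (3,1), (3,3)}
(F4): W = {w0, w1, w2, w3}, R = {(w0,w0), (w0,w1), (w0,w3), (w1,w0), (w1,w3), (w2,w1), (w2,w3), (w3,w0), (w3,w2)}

The schema corresponds to convergence: ∀x ∀y ∀z (Rxy ∧ Rxz → ∃w (Ryw ∧ Rzw)).
(F1): fails — Rw2w0 and Rw2w1 but w0 and w1 have no common successor.
(F2): fails — Rwu and Rwv but u and v have no common successor.
(F3): fails — R00 and R02 but 0 and 2 have no common successor.
(F4): ✓.

(F4)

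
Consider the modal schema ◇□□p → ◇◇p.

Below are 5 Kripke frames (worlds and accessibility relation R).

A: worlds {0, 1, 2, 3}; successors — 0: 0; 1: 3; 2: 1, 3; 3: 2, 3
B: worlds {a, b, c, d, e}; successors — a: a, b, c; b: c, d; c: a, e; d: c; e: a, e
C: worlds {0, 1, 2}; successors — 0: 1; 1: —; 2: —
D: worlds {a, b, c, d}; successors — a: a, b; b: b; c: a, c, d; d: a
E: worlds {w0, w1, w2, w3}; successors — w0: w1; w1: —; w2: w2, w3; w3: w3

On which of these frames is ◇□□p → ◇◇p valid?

A, B, D

The schema corresponds to a generalized confluence (Geach) condition: ∀x ∀y (xRy → ∃w (yR²w ∧ xR²w)).
A: ✓.
B: ✓.
C: fails — 0R1 but no w with 1R²w and 0R²w.
D: ✓.
E: fails — w0Rw1 but no w with w1R²w and w0R²w.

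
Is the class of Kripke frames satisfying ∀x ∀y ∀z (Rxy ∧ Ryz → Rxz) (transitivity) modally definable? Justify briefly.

This is a Sahlqvist condition; the 4 axiom □p → □□p defines it.

Yes — defined by □p → □□p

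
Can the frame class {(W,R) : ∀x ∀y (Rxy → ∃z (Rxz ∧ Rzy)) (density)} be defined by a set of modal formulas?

Yes — defined by □□q → □q

The condition is density. A defining modal formula is □□q → □q.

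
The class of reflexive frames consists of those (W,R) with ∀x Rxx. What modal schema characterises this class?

This is reflexivity; the standard corresponding axiom is T: □p → p.
Suppose □p→p is valid. At any x set V(p)={w : Rxw}. Then □p holds at x, so p holds at x, i.e. Rxx.

□p → p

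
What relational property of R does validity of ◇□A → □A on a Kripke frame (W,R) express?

Replacing A by ¬A and contraposing gives the equivalent schema ◇A → □◇A.
Suppose ◇A→□◇A is valid. Take Rxy, Rxz and set V(A)={y}. Then ◇A at x, so □◇A at x, so ◇A at z, so some w with Rzw has A; w=y, i.e. Rzy. By symmetry of the argument, Ryz.
Conversely, any frame satisfying ∀x ∀y ∀z (Rxy ∧ Rxz → Ryz) validates the schema.
So the correspondent is the Euclidean property.

The Euclidean property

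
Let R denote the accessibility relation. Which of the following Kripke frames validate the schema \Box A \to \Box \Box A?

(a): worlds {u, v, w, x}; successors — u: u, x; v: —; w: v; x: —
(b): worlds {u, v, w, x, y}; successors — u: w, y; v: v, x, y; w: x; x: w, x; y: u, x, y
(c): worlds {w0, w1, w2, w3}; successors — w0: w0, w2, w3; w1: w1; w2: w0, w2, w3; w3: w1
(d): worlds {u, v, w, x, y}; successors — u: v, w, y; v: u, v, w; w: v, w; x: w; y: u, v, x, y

Frame correspondent (Sahlqvist): \forall x \forall y \forall z (Rxy \wedge Ryz \to Rxz) — i.e. transitivity.
(a): condition met.
(b): fails — Ryx and Rxw but not Ryw.
(c): fails — Rw0w3 and Rw3w1 but not Rw0w1.
(d): fails — Ruv and Rvu but not Ruu.

(a)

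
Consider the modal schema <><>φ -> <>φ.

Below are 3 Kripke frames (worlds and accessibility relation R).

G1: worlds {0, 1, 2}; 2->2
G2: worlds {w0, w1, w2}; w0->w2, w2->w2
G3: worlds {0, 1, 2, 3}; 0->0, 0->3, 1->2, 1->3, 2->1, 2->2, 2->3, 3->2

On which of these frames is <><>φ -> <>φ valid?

G1, G2

The schema corresponds to transitivity: forall x forall y forall z (Rxy & Ryz -> Rxz).
G1: satisfies the condition.
G2: satisfies the condition.
G3: fails — R32 and R23 but not R33.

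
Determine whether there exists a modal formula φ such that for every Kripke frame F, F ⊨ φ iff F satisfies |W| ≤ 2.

No

Any modally definable frame class is closed under disjoint unions.
Any modal formula valid on each of 3 disjoint one-world frames is valid on their disjoint union (validity is preserved under disjoint unions). Each one-world frame has |W|=1≤2, but the union has |W|=3.
Hence having at most 2 worlds is not modally definable.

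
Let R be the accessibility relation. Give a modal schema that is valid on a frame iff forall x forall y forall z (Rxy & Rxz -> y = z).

A defining formula is ◇s → □s (the CD axiom).
Suppose ◇s→□s is valid. Take Rxy, Rxz and set V(s)={y}. Then ◇s at x, so □s at x, so s at z, i.e. z=y.

◇s → □s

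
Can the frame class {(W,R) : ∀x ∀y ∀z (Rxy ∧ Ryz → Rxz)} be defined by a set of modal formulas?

Yes: it is transitivity, defined by the 4 schema □p → □□p.
Suppose □p→□□p is valid. Take Rxy, Ryz and set V(p)={w : Rxw}. Then □p at x, so □□p at x, so □p at y, so p at z, i.e. Rxz.

Definable; □p → □□p defines it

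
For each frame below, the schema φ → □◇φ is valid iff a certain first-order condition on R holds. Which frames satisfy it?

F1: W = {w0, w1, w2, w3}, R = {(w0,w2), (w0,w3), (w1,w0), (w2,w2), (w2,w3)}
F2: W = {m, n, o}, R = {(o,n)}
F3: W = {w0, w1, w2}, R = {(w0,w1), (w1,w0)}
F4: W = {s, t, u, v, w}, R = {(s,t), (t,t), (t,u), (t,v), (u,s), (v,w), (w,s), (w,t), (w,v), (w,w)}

F3

The schema corresponds to symmetry: ∀x ∀y (Rxy → Ryx).
F1: fails — Rw1w0 but not Rw0w1.
F2: fails — Ron but not Rno.
F3: holds.
F4: fails — Rwt but not Rtw.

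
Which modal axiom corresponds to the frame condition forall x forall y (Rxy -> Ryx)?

A defining formula is ψ → □◇ψ (the B axiom).

ψ → □◇ψ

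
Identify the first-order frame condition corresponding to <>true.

◇⊤ holds at w iff w has a successor, so frame-validity of ◇⊤ is exactly seriality. Equivalently via □p → ◇p:
Suppose □p→◇p is valid. At any x set V(p)=W. Then □p at x, so ◇p at x, so x has a successor.
Conversely, on a frame with seriality the schema holds at every world under every valuation.
So the correspondent is seriality.

seriality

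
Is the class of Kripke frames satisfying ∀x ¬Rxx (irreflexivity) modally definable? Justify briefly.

No — not modally definable

If a class were modally definable it would be closed under surjective bounded morphisms (Goldblatt–Thomason).
The 3-cycle (worlds a,b,c with a→b→c→a) is irreflexive, and the map sending every world to a single reflexive point • is a surjective bounded morphism (forth: every edge maps to (•,•); back: every world has a successor). So any modal formula valid on the 3-cycle is also valid on the reflexive point, which is not irreflexive.
So the class is not modally definable.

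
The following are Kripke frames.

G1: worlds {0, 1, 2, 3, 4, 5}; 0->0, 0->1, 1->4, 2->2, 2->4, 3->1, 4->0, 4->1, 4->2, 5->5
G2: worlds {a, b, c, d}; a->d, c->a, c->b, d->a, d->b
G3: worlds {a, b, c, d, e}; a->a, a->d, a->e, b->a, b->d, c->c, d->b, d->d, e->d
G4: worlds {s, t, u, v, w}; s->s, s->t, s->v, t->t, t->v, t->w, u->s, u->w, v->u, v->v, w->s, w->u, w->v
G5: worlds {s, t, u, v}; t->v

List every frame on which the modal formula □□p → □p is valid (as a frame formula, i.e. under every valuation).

The schema corresponds to density: ∀x ∀y (Rxy → ∃z (Rxz ∧ Rzy)).
G1: fails — R31 but no z with R3z and Rz1.
G2: fails — Rcb but no z with Rcz and Rzb.
G3: holds.
G4: fails — Ruw but no z with Ruz and Rzw.
G5: fails — Rtv but no z with Rtz and Rzv.

G3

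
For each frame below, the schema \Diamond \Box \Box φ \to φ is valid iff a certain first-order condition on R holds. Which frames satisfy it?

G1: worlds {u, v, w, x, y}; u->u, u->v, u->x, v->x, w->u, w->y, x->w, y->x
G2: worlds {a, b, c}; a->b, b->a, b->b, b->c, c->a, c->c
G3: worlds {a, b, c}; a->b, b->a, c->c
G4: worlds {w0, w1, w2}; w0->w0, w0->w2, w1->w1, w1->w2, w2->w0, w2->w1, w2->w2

G2, G4

The schema corresponds to a generalized confluence (Geach) condition: \forall x \forall y (xRy \to \exists w (y R^2 w \wedge x = w)).
G1: fails — uRv but no t with vR²t and u=t.
G2: ✓.
G3: fails — aRb but no w with bR²w and a=w.
G4: ✓.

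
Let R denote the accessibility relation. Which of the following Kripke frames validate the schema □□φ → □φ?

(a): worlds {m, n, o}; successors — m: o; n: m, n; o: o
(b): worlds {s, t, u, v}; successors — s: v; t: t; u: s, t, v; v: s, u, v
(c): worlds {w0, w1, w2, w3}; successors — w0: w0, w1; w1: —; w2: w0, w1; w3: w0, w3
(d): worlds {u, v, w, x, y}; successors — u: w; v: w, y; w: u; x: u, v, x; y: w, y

(a), (b), (c)

This is the axiom for density; its first-order frame correspondent is ∀x ∀y (Rxy → ∃z (Rxz ∧ Rzy)).
(a): satisfies the condition.
(b): satisfies the condition.
(c): satisfies the condition.
(d): fails — Rwu but no z with Rwz and Rzu.
Valid on: (a), (b), (c).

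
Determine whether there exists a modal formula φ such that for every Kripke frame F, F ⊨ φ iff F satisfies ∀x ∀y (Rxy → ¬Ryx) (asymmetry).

Modal frame validity is preserved under surjective bounded morphisms.
The 3-cycle (worlds s,t,u with s→t→u→s) is asymmetric. Mapping every world to a single reflexive point • is a surjective bounded morphism, and the reflexive point is not asymmetric (R•• but asymmetry requires ¬R••).
So no modal formula (or set of formulas) defines exactly the asymmetric frames.

No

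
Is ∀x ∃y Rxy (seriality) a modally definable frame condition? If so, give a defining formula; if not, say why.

Yes — defined by □p → ◇p

This is a Sahlqvist condition; the D axiom □p → ◇p defines it.
Suppose □p→◇p is valid. At any x set V(p)=W. Then □p at x, so ◇p at x, so x has a successor.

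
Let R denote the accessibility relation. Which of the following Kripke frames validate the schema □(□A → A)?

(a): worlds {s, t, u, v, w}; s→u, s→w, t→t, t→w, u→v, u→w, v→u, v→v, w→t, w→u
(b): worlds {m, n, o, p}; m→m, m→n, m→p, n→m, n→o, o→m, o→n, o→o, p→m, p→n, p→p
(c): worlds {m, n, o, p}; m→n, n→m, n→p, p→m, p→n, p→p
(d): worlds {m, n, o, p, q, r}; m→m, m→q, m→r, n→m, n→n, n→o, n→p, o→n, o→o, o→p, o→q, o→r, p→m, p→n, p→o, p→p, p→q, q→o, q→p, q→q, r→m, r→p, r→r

(d)

Frame correspondent (Sahlqvist): ∀x ∀y (Rxy → Ryy) — i.e. shift-reflexivity.
(a): fails — Ruw but not Rww.
(b): fails — Ron but not Rnn.
(c): fails — Rpm but not Rmm.
(d): satisfies the condition.
Valid on: (d).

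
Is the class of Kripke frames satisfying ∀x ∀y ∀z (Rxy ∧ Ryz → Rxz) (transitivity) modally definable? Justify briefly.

Yes — defined by □q → □□q

Yes: it is transitivity, defined by the 4 schema □q → □□q.
Suppose □q→□□q is valid. Take Rxy, Ryz and set V(q)={w : Rxw}. Then □q at x, so □□q at x, so □q at y, so q at z, i.e. Rxz.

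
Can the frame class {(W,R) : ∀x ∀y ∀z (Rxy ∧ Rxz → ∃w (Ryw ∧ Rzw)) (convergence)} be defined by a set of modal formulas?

Yes: it is convergence, defined by the .2 schema ◇□p → □◇p.
Suppose ◇□p→□◇p is valid. Take Rxy, Rxz and set V(p)={w : Ryw}. Then □p at y so ◇□p at x, so □◇p at x, so ◇p at z, giving w with Rzw and Ryw.

Definable; ◇□p → □◇p defines it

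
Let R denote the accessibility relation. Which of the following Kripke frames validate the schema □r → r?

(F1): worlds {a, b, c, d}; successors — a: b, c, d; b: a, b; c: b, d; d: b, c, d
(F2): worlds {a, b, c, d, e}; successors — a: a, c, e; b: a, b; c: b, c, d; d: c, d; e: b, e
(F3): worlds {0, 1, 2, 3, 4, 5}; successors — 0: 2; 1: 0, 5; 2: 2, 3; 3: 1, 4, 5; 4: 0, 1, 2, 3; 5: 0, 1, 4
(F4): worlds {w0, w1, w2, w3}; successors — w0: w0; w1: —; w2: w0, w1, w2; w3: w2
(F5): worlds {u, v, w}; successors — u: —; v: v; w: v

This is the axiom for reflexivity; its first-order frame correspondent is ∀x Rxx.
(F1): fails — world a does not see itself.
(F2): satisfies the condition.
(F3): fails — world 0 does not see itself.
(F4): fails — world w1 does not see itself.
(F5): fails — world u does not see itself.
Valid on: (F2).

(F2)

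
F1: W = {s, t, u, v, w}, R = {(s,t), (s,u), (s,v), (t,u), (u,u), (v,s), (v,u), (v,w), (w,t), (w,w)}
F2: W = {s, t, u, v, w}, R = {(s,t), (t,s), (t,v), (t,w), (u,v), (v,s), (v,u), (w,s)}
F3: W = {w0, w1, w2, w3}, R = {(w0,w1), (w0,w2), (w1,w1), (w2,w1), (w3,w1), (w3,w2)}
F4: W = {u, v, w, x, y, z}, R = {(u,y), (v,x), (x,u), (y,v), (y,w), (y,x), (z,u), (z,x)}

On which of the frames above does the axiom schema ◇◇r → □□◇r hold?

Frame correspondent (Sahlqvist): ∀x ∀y ∀z ((xR²y ∧ xR²z) → ∃w (y = w ∧ zRw)) — i.e. a generalized confluence (Geach) condition.
F1: fails — sR²s, sR²s but no w* with s=w* and sRw*.
F2: fails — sR²s, sR²s but no w* with s=w* and sRw*.
F3: condition met.
F4: fails — uR²v, uR²v but no t with v=t and vRt.

F3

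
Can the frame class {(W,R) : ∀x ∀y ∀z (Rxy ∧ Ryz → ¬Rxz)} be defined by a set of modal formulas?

No — not modally definable

Modal frame validity is preserved under surjective bounded morphisms.
The 7-cycle (worlds s,t,u,v,w,x,y with s→t→u→v→w→x→y→s) is intransitive. Mapping every world to a single reflexive point • is a surjective bounded morphism; the reflexive point is not intransitive (R••∧R•• but R••).
So the class is not modally definable.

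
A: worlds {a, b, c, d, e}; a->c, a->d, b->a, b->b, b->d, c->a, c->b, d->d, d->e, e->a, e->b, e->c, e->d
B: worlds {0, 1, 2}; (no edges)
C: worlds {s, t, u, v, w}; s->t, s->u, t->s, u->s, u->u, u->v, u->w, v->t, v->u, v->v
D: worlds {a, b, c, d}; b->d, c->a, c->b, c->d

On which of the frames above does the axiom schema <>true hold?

A

The schema corresponds to seriality: forall x exists y Rxy.
A: ✓.
B: fails — world 0 has no successor.
C: fails — world w has no successor.
D: fails — world a has no successor.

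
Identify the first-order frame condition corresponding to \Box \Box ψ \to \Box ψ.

Suppose □□ψ→□ψ is valid. Take Rxy and set V(ψ)={w : xR²w}. Then □□ψ at x, so □ψ at x, so ψ at y, i.e. ∃z(Rxz∧Rzy).

Density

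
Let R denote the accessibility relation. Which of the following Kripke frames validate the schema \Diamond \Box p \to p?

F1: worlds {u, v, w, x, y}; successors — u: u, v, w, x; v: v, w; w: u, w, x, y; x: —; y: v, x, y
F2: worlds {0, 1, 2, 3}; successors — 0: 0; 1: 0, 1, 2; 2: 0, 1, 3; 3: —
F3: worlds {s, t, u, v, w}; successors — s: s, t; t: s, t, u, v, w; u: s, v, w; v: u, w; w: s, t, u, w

none

This is the axiom for symmetry; its first-order frame correspondent is \forall x \forall y (Rxy \to Ryx).
F1: fails — Ruv but not Rvu.
F2: fails — R10 but not R01.
F3: fails — Rtv but not Rvt.
Valid on no frame.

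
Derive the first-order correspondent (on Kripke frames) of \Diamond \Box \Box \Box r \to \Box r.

\forall x \forall y \forall z ((xRy \wedge xRz) \to \exists w (y R^3 w \wedge z = w))

This is a Sahlqvist (Geach-type) schema ◇^1□^3r → □^1◇^0r.
First-order correspondent: \forall x \forall y \forall z ((xRy \wedge xRz) \to \exists w (y R^3 w \wedge z = w)).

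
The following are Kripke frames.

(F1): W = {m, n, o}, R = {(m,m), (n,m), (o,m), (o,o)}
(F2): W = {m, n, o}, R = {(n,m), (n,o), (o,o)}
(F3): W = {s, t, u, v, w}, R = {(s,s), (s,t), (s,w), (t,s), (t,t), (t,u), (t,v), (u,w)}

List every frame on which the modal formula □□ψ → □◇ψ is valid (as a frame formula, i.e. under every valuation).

The schema corresponds to a generalized confluence (Geach) condition: ∀x ∀z (xRz → ∃w (xR²w ∧ zRw)).
(F1): satisfies the condition.
(F2): fails — nRm but no w with nR²w and mRw.
(F3): fails — sRw but no w* with sR²w* and wRw*.

(F1)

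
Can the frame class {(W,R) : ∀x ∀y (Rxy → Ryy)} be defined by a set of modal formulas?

Yes — defined by □(□p → p)

Yes: it is shift-reflexivity, defined by the T□ schema □(□p → p).
Suppose □(□p→p) is valid. Take Rxy and set V(p)={w : Ryw}. Then at y, □p holds; since □(□p→p) at x, □p→p at y, so p at y, i.e. Ryy.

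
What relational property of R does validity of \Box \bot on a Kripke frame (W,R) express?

□⊥ is valid iff no world has any successor (otherwise □⊥ fails at any world with one).

emptiness of R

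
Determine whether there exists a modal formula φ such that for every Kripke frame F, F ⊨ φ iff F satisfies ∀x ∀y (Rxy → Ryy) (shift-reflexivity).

Yes, by □(□r → r)

This is a Sahlqvist condition; the T□ axiom □(□r → r) defines it.
Suppose □(□r→r) is valid. Take Rxy and set V(r)={w : Ryw}. Then at y, □r holds; since □(□r→r) at x, □r→r at y, so r at y, i.e. Ryy.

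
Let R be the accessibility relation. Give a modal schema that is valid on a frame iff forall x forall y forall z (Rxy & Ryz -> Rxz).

This is transitivity; the standard corresponding axiom is 4: □p → □□p.

□p → □□p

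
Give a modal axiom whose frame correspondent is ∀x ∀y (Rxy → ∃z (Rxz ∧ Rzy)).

A defining formula is □□p → □p (the C4 axiom).
Suppose □□p→□p is valid. Take Rxy and set V(p)={w : xR²w}. Then □□p at x, so □p at x, so p at y, i.e. ∃z(Rxz∧Rzy).

□□p → □p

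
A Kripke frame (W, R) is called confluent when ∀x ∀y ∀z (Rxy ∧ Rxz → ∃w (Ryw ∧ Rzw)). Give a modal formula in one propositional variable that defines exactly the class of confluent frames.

◇□q → □◇q

This is convergence; the standard corresponding axiom is .2: ◇□q → □◇q.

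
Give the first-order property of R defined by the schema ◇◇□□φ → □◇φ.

This is a Sahlqvist (Geach-type) schema ◇^2□^2φ → □^1◇^1φ.
Minimal-valuation argument: fix x; take any y with xR^2y and any z with xR^1z. Set V(φ) to the set of worlds R-reachable from y in exactly 2 steps. Then □^2φ holds at y, so the antecedent holds at x; validity forces ◇^1φ at z, giving a w with zR^1w and yR^2w.
First-order correspondent: ∀x ∀y ∀z ((xR²y ∧ xRz) → ∃w (yR²w ∧ zRw)).

∀x ∀y ∀z ((xR²y ∧ xRz) → ∃w (yR²w ∧ zRw))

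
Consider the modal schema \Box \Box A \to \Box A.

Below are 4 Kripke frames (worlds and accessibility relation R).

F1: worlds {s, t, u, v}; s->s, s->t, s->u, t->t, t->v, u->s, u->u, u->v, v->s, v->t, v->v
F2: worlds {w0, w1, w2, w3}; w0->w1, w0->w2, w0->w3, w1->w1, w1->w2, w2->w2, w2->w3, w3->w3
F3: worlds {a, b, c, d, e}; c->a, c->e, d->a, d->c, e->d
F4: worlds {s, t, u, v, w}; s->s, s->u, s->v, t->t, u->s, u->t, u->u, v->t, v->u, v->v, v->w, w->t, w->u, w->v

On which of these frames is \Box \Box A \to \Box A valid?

F1, F2, F4

Frame correspondent (Sahlqvist): \forall x \forall y (Rxy \to \exists z (Rxz \wedge Rzy)) — i.e. density.
F1: holds.
F2: holds.
F3: fails — Rdc but no z with Rdz and Rzc.
F4: holds.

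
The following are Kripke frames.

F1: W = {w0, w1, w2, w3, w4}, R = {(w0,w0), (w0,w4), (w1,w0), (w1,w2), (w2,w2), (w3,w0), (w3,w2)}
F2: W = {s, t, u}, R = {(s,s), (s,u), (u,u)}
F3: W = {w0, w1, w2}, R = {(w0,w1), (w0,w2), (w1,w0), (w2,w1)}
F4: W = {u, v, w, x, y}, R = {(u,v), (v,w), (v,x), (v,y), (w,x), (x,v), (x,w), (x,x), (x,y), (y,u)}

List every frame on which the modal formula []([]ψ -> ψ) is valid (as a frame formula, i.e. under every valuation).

F2

Frame correspondent (Sahlqvist): forall x forall y (Rxy -> Ryy) — i.e. shift-reflexivity.
F1: fails — Rw0w4 but not Rw4w4.
F2: satisfies the condition.
F3: fails — Rw0w1 but not Rw1w1.
F4: fails — Ruv but not Rvv.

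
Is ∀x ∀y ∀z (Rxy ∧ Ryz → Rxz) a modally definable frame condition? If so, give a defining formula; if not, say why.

Yes, by □p → □□p

Yes: it is transitivity, defined by the 4 schema □p → □□p.
Suppose □p→□□p is valid. Take Rxy, Ryz and set V(p)={w : Rxw}. Then □p at x, so □□p at x, so □p at y, so p at z, i.e. Rxz.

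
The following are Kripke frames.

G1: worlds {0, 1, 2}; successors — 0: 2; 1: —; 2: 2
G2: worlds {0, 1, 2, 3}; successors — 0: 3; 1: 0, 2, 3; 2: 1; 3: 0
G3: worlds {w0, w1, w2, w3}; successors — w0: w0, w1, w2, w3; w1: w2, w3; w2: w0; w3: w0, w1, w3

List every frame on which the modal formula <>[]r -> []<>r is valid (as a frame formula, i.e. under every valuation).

Frame correspondent (Sahlqvist): forall x forall y forall z (Rxy & Rxz -> exists w (Ryw & Rzw)) — i.e. convergence.
G1: ✓.
G2: fails — R10 and R12 but 0 and 2 have no common successor.
G3: fails — Rw0w1 and Rw0w2 but w1 and w2 have no common successor.

G1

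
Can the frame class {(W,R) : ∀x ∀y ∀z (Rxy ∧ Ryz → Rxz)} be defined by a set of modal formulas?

Definable; □r → □□r defines it

The condition is transitivity. A defining modal formula is □r → □□r.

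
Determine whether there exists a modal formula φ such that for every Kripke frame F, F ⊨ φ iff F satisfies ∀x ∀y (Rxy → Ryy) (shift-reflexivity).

Yes: it is shift-reflexivity, defined by the T□ schema □(□q → q).

Yes, by □(□q → q)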